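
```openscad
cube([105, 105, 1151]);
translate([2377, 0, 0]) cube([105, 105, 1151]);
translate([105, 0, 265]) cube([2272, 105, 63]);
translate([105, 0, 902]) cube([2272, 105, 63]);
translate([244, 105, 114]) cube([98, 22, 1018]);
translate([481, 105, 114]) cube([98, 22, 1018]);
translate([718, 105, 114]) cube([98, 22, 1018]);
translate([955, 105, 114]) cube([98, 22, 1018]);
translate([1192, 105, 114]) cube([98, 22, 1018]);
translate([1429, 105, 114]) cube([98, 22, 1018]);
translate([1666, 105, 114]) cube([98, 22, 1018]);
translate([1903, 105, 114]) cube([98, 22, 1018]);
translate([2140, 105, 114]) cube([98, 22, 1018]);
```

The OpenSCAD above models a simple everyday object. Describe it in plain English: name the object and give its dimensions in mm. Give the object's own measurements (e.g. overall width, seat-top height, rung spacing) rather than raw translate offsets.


A fence section. Two 105×105 mm posts, 1151 mm tall, stand on the floor with a clear span of 2272 mm between their inner faces. Two horizontal rails of 105×63 mm section span the gap between the posts with their undersides at z = 265 mm and z = 902 mm, flush with the posts' −y face. 9 pickets, each 98 mm wide, 22 mm thick and 1018 mm tall, are fixed to the +y face of the rails with their bottoms at z = 114 mm, spaced across the span with a 139 mm gap after the −x post and between neighbouring pickets and before the +x post.


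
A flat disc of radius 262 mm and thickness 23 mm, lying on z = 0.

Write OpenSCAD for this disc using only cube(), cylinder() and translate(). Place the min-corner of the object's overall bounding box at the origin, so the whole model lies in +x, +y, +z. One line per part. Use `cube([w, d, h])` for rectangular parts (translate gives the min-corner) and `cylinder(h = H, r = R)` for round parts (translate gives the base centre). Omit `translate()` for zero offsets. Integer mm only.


translate([262, 262, 0]) cylinder(h = 23, r = 262);


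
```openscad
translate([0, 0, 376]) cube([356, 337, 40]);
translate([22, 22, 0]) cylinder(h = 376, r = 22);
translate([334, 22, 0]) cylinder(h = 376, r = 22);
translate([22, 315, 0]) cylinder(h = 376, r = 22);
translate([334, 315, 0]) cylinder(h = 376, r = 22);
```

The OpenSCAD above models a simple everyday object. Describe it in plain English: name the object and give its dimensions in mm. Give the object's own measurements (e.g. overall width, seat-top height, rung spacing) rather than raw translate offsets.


A simple wooden stool: a rectangular seat 356 mm (x) by 337 mm (y), 40 mm thick, top face at z = 416 mm, on four round legs, each 44 mm in diameter. The legs rest on z = 0, each leg's axis is inset half a diameter from the nearest pair of seat edges (so the leg's bounding box is flush with the corner).


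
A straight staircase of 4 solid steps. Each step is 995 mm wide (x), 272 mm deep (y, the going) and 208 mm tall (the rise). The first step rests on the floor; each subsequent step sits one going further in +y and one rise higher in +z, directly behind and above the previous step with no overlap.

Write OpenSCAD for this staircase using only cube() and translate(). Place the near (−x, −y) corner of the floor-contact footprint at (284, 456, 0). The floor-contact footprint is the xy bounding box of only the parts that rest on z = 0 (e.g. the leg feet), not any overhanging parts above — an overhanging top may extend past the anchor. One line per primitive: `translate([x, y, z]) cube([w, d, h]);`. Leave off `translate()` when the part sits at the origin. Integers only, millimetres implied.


translate([284, 456, 0]) cube([995, 272, 208]);
translate([284, 728, 208]) cube([995, 272, 208]);
translate([284, 1000, 416]) cube([995, 272, 208]);
translate([284, 1272, 624]) cube([995, 272, 208]);


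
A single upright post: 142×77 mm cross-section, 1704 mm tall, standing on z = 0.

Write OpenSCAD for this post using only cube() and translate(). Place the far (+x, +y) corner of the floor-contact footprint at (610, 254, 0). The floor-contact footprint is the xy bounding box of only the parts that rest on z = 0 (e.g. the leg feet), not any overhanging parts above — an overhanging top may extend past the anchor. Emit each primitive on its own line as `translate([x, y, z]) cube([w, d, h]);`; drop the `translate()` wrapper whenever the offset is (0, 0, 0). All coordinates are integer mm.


translate([468, 177, 0]) cube([142, 77, 1704]);


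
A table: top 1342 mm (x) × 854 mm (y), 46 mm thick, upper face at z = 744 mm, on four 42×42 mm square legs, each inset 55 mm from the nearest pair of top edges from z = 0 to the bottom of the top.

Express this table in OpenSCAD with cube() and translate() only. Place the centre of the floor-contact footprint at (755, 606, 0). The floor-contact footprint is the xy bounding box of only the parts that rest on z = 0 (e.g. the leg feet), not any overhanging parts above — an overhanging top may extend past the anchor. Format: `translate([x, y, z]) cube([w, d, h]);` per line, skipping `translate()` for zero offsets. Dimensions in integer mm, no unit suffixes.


translate([84, 179, 698]) cube([1342, 854, 46]);
translate([139, 234, 0]) cube([42, 42, 698]);
translate([1329, 234, 0]) cube([42, 42, 698]);
translate([139, 936, 0]) cube([42, 42, 698]);
translate([1329, 936, 0]) cube([42, 42, 698]);


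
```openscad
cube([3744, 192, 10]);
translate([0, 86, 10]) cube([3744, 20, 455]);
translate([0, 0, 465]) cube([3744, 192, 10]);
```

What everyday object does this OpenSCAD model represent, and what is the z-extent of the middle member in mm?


An I-beam. The web height is 455 mm.

Two wide flanges with a thin centred web — an I-beam. Overall 475 mm minus two 10 mm flanges gives a web of 475 − 2·10 = 455 mm.


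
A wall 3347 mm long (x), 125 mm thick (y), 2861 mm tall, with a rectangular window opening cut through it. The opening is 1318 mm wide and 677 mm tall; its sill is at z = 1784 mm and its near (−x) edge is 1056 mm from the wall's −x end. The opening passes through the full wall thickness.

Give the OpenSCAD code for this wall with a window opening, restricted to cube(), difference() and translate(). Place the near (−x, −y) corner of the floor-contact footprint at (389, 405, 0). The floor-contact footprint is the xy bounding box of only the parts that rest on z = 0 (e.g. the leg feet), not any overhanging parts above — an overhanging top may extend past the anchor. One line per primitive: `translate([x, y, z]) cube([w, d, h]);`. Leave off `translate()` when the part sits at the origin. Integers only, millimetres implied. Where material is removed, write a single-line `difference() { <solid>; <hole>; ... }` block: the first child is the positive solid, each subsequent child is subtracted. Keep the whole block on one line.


difference() { translate([389, 405, 0]) cube([3347, 125, 2861]); translate([1445, 405, 1784]) cube([1318, 125, 677]); }


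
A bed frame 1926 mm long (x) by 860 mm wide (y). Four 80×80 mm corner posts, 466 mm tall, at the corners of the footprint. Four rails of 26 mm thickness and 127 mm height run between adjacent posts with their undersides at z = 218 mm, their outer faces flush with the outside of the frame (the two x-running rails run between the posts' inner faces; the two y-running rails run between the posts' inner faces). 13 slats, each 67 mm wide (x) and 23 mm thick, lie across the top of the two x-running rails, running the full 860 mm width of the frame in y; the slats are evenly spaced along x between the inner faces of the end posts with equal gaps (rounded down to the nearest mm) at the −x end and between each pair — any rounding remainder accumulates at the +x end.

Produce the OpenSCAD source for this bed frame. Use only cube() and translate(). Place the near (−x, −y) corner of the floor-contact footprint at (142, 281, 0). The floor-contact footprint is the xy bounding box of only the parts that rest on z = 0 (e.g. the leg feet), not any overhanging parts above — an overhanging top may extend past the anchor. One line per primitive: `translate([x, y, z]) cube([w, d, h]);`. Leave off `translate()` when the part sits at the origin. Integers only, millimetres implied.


// slat z = rail_z + rail_h = 218 + 127 = 345
// slat gap = ⌊(1766 − 13·67) / 14⌋ = 63
translate([142, 281, 0]) cube([80, 80, 466]);
translate([142, 1061, 0]) cube([80, 80, 466]);
translate([1988, 281, 0]) cube([80, 80, 466]);
translate([1988, 1061, 0]) cube([80, 80, 466]);
translate([222, 281, 218]) cube([1766, 26, 127]);
translate([222, 1115, 218]) cube([1766, 26, 127]);
translate([142, 361, 218]) cube([26, 700, 127]);
translate([2042, 361, 218]) cube([26, 700, 127]);
translate([285, 281, 345]) cube([67, 860, 23]);
translate([415, 281, 345]) cube([67, 860, 23]);
translate([545, 281, 345]) cube([67, 860, 23]);
translate([675, 281, 345]) cube([67, 860, 23]);
translate([805, 281, 345]) cube([67, 860, 23]);
translate([935, 281, 345]) cube([67, 860, 23]);
translate([1065, 281, 345]) cube([67, 860, 23]);
translate([1195, 281, 345]) cube([67, 860, 23]);
translate([1325, 281, 345]) cube([67, 860, 23]);
translate([1455, 281, 345]) cube([67, 860, 23]);
translate([1585, 281, 345]) cube([67, 860, 23]);
translate([1715, 281, 345]) cube([67, 860, 23]);
translate([1845, 281, 345]) cube([67, 860, 23]);


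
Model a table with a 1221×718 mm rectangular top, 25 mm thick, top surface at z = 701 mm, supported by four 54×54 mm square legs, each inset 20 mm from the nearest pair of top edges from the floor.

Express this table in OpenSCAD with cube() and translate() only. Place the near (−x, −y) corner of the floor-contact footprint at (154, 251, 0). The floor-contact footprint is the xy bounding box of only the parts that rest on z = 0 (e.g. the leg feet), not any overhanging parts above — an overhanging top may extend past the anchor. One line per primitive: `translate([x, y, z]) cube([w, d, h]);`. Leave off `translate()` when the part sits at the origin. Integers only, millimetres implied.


translate([134, 231, 676]) cube([1221, 718, 25]);
translate([154, 251, 0]) cube([54, 54, 676]);
translate([1281, 251, 0]) cube([54, 54, 676]);
translate([154, 875, 0]) cube([54, 54, 676]);
translate([1281, 875, 0]) cube([54, 54, 676]);


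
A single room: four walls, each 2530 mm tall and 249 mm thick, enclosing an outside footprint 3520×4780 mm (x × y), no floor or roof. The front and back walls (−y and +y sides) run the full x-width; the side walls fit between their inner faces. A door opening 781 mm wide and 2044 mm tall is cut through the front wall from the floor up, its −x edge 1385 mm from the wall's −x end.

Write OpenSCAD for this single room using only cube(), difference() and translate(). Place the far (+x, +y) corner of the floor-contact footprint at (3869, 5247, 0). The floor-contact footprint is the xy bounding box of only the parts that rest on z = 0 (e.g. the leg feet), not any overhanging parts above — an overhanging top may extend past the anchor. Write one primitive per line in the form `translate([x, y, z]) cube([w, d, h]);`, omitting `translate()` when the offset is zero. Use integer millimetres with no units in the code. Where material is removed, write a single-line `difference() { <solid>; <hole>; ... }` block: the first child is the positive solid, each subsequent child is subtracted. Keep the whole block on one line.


difference() { translate([349, 467, 0]) cube([3520, 249, 2530]); translate([1734, 467, 0]) cube([781, 249, 2044]); }
translate([349, 4998, 0]) cube([3520, 249, 2530]);
translate([349, 716, 0]) cube([249, 4282, 2530]);
translate([3620, 716, 0]) cube([249, 4282, 2530]);


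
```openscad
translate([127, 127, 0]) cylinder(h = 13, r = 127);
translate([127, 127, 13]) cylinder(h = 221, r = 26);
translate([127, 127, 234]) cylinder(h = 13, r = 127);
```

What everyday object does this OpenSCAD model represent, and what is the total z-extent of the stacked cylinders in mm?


A spool. The overall height is 247 mm.

Three coaxial cylinders, large–small–large — a spool. Two 13 mm flanges and a 221 mm core give 13 + 221 + 13 = 247 mm.


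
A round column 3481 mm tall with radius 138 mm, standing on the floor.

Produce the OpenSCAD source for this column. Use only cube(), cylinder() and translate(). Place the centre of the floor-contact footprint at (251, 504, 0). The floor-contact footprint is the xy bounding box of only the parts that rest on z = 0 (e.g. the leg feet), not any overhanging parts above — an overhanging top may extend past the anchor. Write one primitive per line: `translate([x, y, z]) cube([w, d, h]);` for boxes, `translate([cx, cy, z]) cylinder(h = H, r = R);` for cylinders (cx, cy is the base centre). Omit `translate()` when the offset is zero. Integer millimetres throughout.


translate([251, 504, 0]) cylinder(h = 3481, r = 138);


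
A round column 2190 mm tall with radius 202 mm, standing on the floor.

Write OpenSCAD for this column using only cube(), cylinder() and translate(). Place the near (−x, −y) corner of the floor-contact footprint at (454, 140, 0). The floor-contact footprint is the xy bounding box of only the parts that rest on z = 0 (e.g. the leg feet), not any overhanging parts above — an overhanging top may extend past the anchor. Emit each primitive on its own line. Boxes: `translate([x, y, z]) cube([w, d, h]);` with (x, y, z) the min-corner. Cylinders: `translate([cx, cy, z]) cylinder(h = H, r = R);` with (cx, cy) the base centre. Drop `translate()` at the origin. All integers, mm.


translate([656, 342, 0]) cylinder(h = 2190, r = 202);


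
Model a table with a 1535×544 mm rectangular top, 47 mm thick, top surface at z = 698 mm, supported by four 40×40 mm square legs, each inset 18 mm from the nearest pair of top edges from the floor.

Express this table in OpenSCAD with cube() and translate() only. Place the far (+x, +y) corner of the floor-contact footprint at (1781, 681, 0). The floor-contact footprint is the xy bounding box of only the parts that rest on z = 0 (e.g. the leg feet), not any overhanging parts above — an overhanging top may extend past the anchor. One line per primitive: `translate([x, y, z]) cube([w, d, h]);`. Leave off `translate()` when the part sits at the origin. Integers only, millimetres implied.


translate([264, 155, 651]) cube([1535, 544, 47]);
translate([282, 173, 0]) cube([40, 40, 651]);
translate([1741, 173, 0]) cube([40, 40, 651]);
translate([282, 641, 0]) cube([40, 40, 651]);
translate([1741, 641, 0]) cube([40, 40, 651]);


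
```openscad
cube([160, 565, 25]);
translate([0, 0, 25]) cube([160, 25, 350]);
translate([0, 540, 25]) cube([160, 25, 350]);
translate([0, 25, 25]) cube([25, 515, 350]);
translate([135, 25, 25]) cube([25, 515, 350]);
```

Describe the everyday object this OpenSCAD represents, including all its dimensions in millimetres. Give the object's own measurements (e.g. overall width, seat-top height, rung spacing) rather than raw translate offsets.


An open-topped rectangular box: outside dimensions 160×565×375 mm, with a uniform wall and base thickness of 25 mm. The base is a full 160×565 slab on the floor; four walls sit on top of the base. The front and back walls (the −y and +y sides) span the full width; the two side walls fit between them.


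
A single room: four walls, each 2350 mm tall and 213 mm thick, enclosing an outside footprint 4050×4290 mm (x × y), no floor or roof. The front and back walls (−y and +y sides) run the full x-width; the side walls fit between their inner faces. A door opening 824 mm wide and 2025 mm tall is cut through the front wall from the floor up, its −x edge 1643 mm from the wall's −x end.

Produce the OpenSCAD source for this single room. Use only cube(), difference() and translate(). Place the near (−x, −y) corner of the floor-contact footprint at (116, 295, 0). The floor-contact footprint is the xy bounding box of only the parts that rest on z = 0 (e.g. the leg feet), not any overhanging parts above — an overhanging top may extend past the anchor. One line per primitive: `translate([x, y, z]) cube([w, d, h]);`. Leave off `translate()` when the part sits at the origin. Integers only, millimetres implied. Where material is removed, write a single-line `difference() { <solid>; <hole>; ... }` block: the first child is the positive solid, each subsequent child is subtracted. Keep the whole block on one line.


difference() { translate([116, 295, 0]) cube([4050, 213, 2350]); translate([1759, 295, 0]) cube([824, 213, 2025]); }
translate([116, 4372, 0]) cube([4050, 213, 2350]);
translate([116, 508, 0]) cube([213, 3864, 2350]);
translate([3953, 508, 0]) cube([213, 3864, 2350]);


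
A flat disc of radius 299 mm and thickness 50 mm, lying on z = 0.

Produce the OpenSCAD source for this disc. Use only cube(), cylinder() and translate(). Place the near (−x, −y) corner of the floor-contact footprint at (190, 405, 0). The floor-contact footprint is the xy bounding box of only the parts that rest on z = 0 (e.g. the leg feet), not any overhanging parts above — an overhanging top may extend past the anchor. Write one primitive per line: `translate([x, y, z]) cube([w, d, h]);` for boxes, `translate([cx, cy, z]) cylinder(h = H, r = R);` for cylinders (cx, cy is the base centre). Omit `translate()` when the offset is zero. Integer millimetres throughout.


translate([489, 704, 0]) cylinder(h = 50, r = 299);


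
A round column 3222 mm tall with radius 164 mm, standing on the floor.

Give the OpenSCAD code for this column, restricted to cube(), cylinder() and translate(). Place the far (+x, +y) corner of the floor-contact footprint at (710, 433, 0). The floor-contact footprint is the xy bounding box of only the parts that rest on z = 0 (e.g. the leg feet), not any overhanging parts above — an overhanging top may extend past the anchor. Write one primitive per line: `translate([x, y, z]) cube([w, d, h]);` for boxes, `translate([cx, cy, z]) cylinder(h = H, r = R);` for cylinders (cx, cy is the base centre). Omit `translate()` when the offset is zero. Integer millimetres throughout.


translate([546, 269, 0]) cylinder(h = 3222, r = 164);


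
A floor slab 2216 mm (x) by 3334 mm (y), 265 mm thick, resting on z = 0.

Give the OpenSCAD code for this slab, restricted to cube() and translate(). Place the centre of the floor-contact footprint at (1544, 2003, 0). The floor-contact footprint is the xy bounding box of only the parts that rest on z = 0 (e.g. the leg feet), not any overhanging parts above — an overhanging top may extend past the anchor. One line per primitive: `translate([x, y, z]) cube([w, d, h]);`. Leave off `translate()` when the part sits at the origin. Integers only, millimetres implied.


translate([436, 336, 0]) cube([2216, 3334, 265]);


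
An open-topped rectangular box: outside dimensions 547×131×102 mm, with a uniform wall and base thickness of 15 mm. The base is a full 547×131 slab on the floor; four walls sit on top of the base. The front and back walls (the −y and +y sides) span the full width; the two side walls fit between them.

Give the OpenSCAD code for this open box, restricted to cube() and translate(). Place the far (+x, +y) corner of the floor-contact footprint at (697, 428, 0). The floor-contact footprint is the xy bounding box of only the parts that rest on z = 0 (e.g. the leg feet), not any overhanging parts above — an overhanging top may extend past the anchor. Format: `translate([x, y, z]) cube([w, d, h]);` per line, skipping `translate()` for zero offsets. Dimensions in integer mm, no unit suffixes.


translate([150, 297, 0]) cube([547, 131, 15]);
translate([150, 297, 15]) cube([547, 15, 87]);
translate([150, 413, 15]) cube([547, 15, 87]);
translate([150, 312, 15]) cube([15, 101, 87]);
translate([682, 312, 15]) cube([15, 101, 87]);


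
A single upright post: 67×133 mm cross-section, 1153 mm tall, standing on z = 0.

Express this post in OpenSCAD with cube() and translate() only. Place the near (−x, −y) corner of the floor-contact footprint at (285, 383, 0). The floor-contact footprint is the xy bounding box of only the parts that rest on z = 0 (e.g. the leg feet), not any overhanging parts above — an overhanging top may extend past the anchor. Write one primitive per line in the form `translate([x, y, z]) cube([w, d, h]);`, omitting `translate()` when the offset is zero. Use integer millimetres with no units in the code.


translate([285, 383, 0]) cube([67, 133, 1153]);


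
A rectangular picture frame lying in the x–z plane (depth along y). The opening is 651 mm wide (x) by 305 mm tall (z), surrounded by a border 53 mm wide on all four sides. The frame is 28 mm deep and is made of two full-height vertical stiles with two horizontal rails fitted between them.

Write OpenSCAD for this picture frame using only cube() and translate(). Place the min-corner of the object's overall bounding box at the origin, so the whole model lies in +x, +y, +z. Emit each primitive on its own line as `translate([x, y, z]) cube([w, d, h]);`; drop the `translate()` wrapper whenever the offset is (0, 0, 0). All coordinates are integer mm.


cube([53, 28, 411]);
translate([704, 0, 0]) cube([53, 28, 411]);
translate([53, 0, 0]) cube([651, 28, 53]);
translate([53, 0, 358]) cube([651, 28, 53]);


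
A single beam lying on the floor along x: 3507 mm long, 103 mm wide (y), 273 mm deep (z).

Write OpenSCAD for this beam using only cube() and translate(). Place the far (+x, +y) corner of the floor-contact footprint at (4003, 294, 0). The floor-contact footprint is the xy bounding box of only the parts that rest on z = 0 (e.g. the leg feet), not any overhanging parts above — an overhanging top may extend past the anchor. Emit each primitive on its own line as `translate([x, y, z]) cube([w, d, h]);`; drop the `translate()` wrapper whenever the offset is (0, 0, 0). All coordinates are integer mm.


translate([496, 191, 0]) cube([3507, 103, 273]);


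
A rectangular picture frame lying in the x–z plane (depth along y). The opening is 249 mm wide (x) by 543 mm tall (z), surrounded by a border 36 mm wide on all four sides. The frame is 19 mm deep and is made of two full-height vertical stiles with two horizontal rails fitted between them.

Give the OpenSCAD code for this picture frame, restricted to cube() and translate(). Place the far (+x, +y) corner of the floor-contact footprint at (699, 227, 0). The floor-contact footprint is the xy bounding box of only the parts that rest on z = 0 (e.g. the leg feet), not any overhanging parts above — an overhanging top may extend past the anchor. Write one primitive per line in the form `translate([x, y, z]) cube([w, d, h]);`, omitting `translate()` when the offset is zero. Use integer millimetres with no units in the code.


translate([378, 208, 0]) cube([36, 19, 615]);
translate([663, 208, 0]) cube([36, 19, 615]);
translate([414, 208, 0]) cube([249, 19, 36]);
translate([414, 208, 579]) cube([249, 19, 36]);


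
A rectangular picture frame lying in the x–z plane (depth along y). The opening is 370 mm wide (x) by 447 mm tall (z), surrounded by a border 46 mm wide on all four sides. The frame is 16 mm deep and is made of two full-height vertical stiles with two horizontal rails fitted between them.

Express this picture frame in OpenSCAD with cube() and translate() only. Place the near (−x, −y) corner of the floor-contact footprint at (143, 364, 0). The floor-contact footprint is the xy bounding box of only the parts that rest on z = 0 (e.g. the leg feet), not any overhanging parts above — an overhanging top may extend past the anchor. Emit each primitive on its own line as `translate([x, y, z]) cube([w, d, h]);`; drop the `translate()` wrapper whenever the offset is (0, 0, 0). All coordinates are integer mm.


translate([143, 364, 0]) cube([46, 16, 539]);
translate([559, 364, 0]) cube([46, 16, 539]);
translate([189, 364, 0]) cube([370, 16, 46]);
translate([189, 364, 493]) cube([370, 16, 46]);


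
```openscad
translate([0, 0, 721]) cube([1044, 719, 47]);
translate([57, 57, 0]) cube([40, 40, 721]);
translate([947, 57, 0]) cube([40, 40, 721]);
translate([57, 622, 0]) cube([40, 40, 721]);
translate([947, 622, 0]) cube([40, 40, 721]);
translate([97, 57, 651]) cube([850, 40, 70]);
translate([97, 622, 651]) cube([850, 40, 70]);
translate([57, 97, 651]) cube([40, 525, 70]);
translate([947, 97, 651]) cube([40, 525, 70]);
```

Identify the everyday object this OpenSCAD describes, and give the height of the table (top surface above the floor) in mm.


A table. The table height is 768 mm.

A 1044×719×47 slab sits at z = 721 on four 40 mm square posts — a table. The top surface is at 721 + 47 = 768 mm.


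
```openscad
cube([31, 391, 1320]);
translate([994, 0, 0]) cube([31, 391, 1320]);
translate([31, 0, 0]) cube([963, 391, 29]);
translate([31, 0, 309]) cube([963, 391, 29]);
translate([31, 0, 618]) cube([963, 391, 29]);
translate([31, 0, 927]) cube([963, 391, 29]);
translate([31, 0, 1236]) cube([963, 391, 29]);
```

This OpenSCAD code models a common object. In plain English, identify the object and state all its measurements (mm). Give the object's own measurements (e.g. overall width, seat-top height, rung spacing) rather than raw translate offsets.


An open bookshelf. Two side panels, each 31 mm thick, 391 mm deep and 1320 mm tall, stand 1025 mm apart (outside-to-outside). Between them sit 5 shelves, each 29 mm thick and 391 mm deep, spanning the full gap between the sides. The bottom shelf rests on the floor (its underside at z = 0) and the clear gap between one shelf's top and the next shelf's underside is 280 mm.


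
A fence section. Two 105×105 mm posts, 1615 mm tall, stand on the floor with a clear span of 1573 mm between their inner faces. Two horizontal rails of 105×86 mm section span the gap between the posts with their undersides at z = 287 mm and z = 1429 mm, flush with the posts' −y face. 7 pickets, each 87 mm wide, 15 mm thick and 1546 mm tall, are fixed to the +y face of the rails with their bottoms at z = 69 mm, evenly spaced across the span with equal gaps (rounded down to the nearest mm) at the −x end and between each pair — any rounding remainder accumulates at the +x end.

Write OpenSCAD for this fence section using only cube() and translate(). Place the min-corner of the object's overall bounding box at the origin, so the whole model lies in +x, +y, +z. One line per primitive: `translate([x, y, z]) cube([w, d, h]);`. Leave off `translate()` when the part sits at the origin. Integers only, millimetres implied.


cube([105, 105, 1615]);
translate([1678, 0, 0]) cube([105, 105, 1615]);
translate([105, 0, 287]) cube([1573, 105, 86]);
translate([105, 0, 1429]) cube([1573, 105, 86]);
translate([225, 105, 69]) cube([87, 15, 1546]);
translate([432, 105, 69]) cube([87, 15, 1546]);
translate([639, 105, 69]) cube([87, 15, 1546]);
translate([846, 105, 69]) cube([87, 15, 1546]);
translate([1053, 105, 69]) cube([87, 15, 1546]);
translate([1260, 105, 69]) cube([87, 15, 1546]);
translate([1467, 105, 69]) cube([87, 15, 1546]);


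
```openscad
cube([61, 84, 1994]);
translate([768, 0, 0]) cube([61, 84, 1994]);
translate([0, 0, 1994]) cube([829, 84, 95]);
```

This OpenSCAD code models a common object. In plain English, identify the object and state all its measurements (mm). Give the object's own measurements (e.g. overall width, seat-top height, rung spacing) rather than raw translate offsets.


A door frame. The clear opening is 707 mm wide and 1994 mm high. Two 61 mm wide jambs, 84 mm deep, stand either side of the opening from the floor to the top of the opening. A 95 mm thick head sits across the top of both jambs, spanning the full outside width of the frame.


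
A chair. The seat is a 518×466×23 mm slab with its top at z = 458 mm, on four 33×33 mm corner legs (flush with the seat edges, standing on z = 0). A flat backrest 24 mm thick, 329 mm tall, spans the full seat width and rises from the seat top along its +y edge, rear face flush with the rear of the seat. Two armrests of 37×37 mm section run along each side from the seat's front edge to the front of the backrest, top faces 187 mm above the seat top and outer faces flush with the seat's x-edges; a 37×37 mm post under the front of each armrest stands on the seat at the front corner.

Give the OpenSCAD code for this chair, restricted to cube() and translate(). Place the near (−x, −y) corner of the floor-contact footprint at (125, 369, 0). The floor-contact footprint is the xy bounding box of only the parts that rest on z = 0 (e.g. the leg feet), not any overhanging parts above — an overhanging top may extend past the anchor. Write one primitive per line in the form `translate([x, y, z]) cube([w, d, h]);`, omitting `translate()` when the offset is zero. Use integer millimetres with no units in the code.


translate([125, 369, 435]) cube([518, 466, 23]);
translate([125, 369, 0]) cube([33, 33, 435]);
translate([610, 369, 0]) cube([33, 33, 435]);
translate([125, 802, 0]) cube([33, 33, 435]);
translate([610, 802, 0]) cube([33, 33, 435]);
translate([125, 811, 458]) cube([518, 24, 329]);
translate([125, 369, 608]) cube([37, 442, 37]);
translate([606, 369, 608]) cube([37, 442, 37]);
translate([125, 369, 458]) cube([37, 37, 150]);
translate([606, 369, 458]) cube([37, 37, 150]);


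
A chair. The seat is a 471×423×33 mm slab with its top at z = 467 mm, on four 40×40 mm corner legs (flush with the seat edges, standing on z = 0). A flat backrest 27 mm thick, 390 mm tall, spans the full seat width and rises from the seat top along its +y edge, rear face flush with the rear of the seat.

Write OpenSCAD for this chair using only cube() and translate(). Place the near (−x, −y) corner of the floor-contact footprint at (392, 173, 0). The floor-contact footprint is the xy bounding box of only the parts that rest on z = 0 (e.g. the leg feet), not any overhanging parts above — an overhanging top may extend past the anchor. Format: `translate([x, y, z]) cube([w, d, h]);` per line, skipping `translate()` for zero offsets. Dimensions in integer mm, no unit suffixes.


translate([392, 173, 434]) cube([471, 423, 33]);
translate([392, 173, 0]) cube([40, 40, 434]);
translate([823, 173, 0]) cube([40, 40, 434]);
translate([392, 556, 0]) cube([40, 40, 434]);
translate([823, 556, 0]) cube([40, 40, 434]);
translate([392, 569, 467]) cube([471, 27, 390]);


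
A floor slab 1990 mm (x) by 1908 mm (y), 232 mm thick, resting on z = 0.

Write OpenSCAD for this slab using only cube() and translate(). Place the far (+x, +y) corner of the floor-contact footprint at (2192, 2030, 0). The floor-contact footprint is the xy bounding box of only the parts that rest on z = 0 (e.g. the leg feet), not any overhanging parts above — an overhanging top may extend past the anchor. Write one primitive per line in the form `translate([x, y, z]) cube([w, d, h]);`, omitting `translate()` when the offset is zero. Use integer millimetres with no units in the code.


translate([202, 122, 0]) cube([1990, 1908, 232]);


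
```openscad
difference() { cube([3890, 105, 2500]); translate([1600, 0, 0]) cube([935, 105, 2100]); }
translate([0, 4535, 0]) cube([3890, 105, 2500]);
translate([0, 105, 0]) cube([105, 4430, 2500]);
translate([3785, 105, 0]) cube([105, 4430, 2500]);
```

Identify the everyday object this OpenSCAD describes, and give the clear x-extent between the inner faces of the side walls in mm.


A single room. The interior width is 3680 mm.

Four walls enclosing a rectangle with a door in the front wall — a room. Outside width 3890 minus two 105 mm walls gives 3680 mm.


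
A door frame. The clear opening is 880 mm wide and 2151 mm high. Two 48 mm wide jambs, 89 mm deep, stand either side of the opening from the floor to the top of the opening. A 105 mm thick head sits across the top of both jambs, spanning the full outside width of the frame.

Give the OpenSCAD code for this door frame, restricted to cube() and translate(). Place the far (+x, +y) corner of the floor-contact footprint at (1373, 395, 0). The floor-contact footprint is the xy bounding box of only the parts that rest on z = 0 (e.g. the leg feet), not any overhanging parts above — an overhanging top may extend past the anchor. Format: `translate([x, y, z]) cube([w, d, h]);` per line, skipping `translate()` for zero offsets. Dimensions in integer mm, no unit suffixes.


translate([397, 306, 0]) cube([48, 89, 2151]);
translate([1325, 306, 0]) cube([48, 89, 2151]);
translate([397, 306, 2151]) cube([976, 89, 105]);


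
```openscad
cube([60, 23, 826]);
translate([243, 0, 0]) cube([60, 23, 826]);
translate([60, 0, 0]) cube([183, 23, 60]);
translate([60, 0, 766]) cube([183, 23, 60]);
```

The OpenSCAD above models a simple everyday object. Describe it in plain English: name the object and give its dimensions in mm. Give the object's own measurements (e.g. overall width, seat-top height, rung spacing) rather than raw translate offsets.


A rectangular picture frame lying in the x–z plane (depth along y). The opening is 183 mm wide (x) by 706 mm tall (z), surrounded by a border 60 mm wide on all four sides. The frame is 23 mm deep and is made of two full-height vertical stiles with two horizontal rails fitted between them.


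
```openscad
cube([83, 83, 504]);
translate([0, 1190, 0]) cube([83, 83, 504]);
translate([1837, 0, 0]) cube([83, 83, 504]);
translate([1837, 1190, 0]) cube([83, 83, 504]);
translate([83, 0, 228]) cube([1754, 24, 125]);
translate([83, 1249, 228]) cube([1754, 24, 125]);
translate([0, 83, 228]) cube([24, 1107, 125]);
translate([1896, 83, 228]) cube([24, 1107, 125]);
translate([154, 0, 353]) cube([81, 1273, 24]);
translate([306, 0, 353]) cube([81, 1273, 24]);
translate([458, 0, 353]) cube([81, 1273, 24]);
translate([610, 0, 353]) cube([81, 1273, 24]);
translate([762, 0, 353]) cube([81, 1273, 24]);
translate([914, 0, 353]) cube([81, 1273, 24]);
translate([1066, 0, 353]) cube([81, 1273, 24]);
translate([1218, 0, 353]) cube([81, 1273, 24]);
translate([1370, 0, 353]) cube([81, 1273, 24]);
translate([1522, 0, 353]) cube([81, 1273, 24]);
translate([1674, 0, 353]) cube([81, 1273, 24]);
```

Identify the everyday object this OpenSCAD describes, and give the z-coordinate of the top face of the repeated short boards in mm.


A bed frame. The slat-top height is 377 mm.

Four posts, four rails, and a row of slats — a bed frame. Slats sit on the rails at z = 228 + 125 = 353; with slat thickness 24, the top is 377 mm.


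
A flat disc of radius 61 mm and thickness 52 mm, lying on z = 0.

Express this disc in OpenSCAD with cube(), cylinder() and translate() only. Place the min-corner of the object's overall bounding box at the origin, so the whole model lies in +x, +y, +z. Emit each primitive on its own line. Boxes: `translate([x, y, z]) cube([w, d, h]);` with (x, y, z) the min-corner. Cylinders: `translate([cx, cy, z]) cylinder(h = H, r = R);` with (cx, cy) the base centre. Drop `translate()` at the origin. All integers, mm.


translate([61, 61, 0]) cylinder(h = 52, r = 61);


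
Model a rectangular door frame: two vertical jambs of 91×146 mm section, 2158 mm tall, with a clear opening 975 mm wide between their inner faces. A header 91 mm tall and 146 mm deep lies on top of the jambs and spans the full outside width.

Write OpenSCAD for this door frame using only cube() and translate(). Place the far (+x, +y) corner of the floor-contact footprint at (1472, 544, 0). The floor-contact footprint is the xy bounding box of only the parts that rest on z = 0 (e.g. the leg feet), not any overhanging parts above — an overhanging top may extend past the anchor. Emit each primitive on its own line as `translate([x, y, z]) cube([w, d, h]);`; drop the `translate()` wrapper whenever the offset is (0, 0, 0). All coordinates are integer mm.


translate([315, 398, 0]) cube([91, 146, 2158]);
translate([1381, 398, 0]) cube([91, 146, 2158]);
translate([315, 398, 2158]) cube([1157, 146, 91]);


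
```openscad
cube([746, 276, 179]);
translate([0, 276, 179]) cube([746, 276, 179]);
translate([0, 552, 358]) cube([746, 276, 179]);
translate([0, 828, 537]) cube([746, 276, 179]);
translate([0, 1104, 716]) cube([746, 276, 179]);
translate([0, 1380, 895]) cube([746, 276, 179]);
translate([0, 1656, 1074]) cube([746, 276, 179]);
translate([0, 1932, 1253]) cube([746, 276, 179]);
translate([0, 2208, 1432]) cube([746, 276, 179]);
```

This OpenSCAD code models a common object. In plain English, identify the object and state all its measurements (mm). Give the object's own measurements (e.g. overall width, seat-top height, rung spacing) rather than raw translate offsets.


A straight staircase of 9 solid steps. Each step is 746 mm wide (x), 276 mm deep (y, the going) and 179 mm tall (the rise). The first step rests on the floor; each subsequent step sits one going further in +y and one rise higher in +z, directly behind and above the previous step with no overlap.


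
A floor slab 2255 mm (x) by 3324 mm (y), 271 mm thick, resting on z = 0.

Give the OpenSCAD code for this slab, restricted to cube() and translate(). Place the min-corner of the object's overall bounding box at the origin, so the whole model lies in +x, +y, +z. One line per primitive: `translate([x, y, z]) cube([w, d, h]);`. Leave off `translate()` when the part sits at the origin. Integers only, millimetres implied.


cube([2255, 3324, 271]);


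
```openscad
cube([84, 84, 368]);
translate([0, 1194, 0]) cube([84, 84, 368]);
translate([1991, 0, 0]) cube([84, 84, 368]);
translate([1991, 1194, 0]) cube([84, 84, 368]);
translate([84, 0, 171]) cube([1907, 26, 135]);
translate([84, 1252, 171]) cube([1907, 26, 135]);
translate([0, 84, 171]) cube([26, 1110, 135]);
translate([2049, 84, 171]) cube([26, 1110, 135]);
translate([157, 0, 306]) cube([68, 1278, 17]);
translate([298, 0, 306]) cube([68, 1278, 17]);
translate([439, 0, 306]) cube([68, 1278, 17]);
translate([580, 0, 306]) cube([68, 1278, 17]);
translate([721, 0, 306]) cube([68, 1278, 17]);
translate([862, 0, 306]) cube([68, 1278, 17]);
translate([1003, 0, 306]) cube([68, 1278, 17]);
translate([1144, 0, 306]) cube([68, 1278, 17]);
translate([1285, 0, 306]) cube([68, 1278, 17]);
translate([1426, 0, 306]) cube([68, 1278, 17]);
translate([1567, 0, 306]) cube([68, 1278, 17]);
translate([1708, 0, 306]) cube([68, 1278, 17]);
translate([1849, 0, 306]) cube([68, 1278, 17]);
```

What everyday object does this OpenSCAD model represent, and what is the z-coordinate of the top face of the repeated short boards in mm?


A bed frame. The slat-top height is 323 mm.

Four posts, four rails, and a row of slats — a bed frame. Slats sit on the rails at z = 171 + 135 = 306; with slat thickness 17, the top is 323 mm.


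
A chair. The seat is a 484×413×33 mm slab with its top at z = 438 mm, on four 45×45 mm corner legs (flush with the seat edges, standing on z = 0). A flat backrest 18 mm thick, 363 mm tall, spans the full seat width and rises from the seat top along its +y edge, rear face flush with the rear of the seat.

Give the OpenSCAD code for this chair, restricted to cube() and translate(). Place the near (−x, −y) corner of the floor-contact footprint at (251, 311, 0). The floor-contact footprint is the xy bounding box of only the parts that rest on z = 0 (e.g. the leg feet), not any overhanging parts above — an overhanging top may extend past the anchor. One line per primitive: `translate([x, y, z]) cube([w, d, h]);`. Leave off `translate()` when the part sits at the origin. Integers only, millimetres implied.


// leg_h = 438 - 33 = 405
translate([251, 311, 405]) cube([484, 413, 33]);
translate([251, 311, 0]) cube([45, 45, 405]);
translate([690, 311, 0]) cube([45, 45, 405]);
translate([251, 679, 0]) cube([45, 45, 405]);
translate([690, 679, 0]) cube([45, 45, 405]);
translate([251, 706, 438]) cube([484, 18, 363]);


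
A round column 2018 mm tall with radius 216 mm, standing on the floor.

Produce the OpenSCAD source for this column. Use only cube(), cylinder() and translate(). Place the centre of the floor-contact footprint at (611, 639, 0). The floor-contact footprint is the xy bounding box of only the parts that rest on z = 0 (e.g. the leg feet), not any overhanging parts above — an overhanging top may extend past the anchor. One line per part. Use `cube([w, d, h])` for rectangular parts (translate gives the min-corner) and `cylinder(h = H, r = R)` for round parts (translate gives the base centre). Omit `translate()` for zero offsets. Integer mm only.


translate([611, 639, 0]) cylinder(h = 2018, r = 216);
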